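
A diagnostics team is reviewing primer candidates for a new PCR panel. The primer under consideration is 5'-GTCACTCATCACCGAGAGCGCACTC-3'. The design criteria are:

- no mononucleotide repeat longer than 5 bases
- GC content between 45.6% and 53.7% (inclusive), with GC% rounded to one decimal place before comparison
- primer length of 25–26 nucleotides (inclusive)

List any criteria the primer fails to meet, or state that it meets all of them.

Fails: GC content.

Base counts: A=6, T=4, G=5, C=10 (length 25).
homopolymer run: longest run = 2 ✓
GC content: GC 15/25 = 60.0%, outside 45.6–53.7% ✗
length: length 25 ✓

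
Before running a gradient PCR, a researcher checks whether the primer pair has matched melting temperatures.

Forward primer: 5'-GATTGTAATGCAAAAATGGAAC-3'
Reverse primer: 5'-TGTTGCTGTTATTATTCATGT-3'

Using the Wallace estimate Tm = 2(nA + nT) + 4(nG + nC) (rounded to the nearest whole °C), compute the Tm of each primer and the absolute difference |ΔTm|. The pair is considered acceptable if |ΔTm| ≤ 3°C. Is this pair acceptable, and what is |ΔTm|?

Forward: A=10 T=5 G=5 C=2 → Tm = 2·15 + 4·7 = 58°C.
Reverse: A=3 T=12 G=4 C=2 → Tm = 2·15 + 4·6 = 54°C.
|ΔTm| = |58 − 54| = 4°C, > 3°C.

|ΔTm| = 4°C; the pair is not acceptable.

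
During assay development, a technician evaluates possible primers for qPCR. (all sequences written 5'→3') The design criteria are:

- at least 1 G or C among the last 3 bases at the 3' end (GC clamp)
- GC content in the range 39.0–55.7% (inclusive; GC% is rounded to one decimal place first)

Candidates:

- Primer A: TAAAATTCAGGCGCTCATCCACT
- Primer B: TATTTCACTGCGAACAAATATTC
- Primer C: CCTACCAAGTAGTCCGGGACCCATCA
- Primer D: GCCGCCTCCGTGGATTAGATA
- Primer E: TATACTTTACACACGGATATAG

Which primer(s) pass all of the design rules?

Primer A (23 nt, A=7 T=6 G=3 C=7): 3' end ACT has 1 G/C ✓; GC 10/23 = 43.5% ✓ — passes.
Primer B (23 nt, A=8 T=8 G=2 C=5): 3' end TTC has 1 G/C ✓; GC 7/23 = 30.4%, outside 39.0–55.7% ✗ — fails.
Primer C (26 nt, A=7 T=4 G=5 C=10): 3' end TCA has 1 G/C ✓; GC 15/26 = 57.7%, outside 39.0–55.7% ✗ — fails.
Primer D (21 nt, A=4 T=5 G=6 C=6): 3' end ATA has 0 G/C, need ≥1 ✗; GC 12/21 = 57.1%, outside 39.0–55.7% ✗ — fails.
Primer E (22 nt, A=8 T=7 G=3 C=4): 3' end TAG has 1 G/C ✓; GC 7/22 = 31.8%, outside 39.0–55.7% ✗ — fails.

Primer A only.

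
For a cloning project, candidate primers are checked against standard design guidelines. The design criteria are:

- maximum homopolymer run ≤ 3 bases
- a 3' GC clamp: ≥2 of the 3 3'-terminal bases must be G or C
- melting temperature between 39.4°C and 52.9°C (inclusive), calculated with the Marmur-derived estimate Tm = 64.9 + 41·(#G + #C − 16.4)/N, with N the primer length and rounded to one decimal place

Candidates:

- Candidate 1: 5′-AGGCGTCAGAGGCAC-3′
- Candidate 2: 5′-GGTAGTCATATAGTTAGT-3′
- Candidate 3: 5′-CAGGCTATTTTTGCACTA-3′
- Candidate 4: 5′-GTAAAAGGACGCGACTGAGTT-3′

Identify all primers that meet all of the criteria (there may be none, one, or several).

Candidate 1 only.

Candidate 1 (15 nt, A=4 T=1 G=6 C=4): longest run = 2 ✓; 3' end CAC has 2 G/C ✓; Tm = 64.9 + 41·(10 − 16.4)/15 = 47.4°C ✓ — passes.
Candidate 2 (18 nt, A=5 T=7 G=5 C=1): longest run = 2 ✓; 3' end AGT has 1 G/C, need ≥2 ✗; Tm = 64.9 + 41·(6 − 16.4)/18 = 41.2°C ✓ — fails.
Candidate 3 (18 nt, A=4 T=7 G=3 C=4): longest run = 5, exceeds 3 ✗; 3' end CTA has 1 G/C, need ≥2 ✗; Tm = 64.9 + 41·(7 − 16.4)/18 = 43.5°C ✓ — fails.
Candidate 4 (21 nt, A=7 T=4 G=7 C=3): longest run = 4, exceeds 3 ✗; 3' end GTT has 1 G/C, need ≥2 ✗; Tm = 64.9 + 41·(10 − 16.4)/21 = 52.4°C ✓ — fails.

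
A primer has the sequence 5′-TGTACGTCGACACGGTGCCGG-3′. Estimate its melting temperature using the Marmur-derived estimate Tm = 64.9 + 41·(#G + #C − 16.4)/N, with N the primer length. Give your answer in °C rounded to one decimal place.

Base counts: A=3, T=4, G=8, C=6; G+C = 14, N = 21.
Tm = 64.9 + 41·(14 − 16.4)/21 = 64.9 + -98.40/21 = 60.2°C.

60.2°C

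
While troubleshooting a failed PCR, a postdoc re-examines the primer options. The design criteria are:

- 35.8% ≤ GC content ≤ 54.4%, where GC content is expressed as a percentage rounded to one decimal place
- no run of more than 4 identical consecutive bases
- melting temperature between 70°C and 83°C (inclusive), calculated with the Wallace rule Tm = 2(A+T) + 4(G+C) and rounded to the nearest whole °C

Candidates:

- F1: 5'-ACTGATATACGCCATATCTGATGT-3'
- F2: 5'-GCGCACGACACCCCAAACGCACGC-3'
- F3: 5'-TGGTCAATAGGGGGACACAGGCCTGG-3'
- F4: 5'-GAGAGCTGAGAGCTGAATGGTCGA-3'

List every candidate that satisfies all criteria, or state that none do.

F4 only.

F1 (24 nt, A=7 T=8 G=4 C=5): GC 9/24 = 37.5% ✓; longest run = 2 ✓; Tm = 2·15 + 4·9 = 66°C, outside 70–83°C ✗ — fails.
F2 (24 nt, A=7 T=0 G=5 C=12): GC 17/24 = 70.8%, outside 35.8–54.4% ✗; longest run = 4 ✓; Tm = 2·7 + 4·17 = 82°C ✓ — fails.
F3 (26 nt, A=6 T=4 G=11 C=5): GC 16/26 = 61.5%, outside 35.8–54.4% ✗; longest run = 5, exceeds 4 ✗; Tm = 2·10 + 4·16 = 84°C, outside 70–83°C ✗ — fails.
F4 (24 nt, A=7 T=4 G=10 C=3): GC 13/24 = 54.2% ✓; longest run = 2 ✓; Tm = 2·11 + 4·13 = 74°C ✓ — passes.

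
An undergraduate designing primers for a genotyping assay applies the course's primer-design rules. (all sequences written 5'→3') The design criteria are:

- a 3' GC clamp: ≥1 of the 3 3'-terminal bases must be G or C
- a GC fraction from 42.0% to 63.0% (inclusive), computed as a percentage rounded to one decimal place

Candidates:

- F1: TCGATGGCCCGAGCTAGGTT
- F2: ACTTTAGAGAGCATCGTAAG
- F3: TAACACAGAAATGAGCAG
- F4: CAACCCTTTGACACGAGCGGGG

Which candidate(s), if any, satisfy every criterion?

F1 (20 nt, A=3 T=5 G=7 C=5): 3' end GTT has 1 G/C ✓; GC 12/20 = 60.0% ✓ — passes.
F2 (20 nt, A=7 T=5 G=5 C=3): 3' end AAG has 1 G/C ✓; GC 8/20 = 40.0%, outside 42.0–63.0% ✗ — fails.
F3 (18 nt, A=9 T=2 G=4 C=3): 3' end CAG has 2 G/C ✓; GC 7/18 = 38.9%, outside 42.0–63.0% ✗ — fails.
F4 (22 nt, A=5 T=3 G=7 C=7): 3' end GGG has 3 G/C ✓; GC 14/22 = 63.6%, outside 42.0–63.0% ✗ — fails.

F1 only.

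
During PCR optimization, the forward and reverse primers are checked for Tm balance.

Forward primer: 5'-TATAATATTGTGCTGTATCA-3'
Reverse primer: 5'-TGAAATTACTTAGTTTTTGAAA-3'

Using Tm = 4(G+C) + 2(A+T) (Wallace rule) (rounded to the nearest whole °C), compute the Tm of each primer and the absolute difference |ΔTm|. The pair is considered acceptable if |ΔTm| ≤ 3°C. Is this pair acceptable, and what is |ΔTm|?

Forward: A=6 T=9 G=3 C=2 → Tm = 2·15 + 4·5 = 50°C.
Reverse: A=8 T=10 G=3 C=1 → Tm = 2·18 + 4·4 = 52°C.
|ΔTm| = |50 − 52| = 2°C, ≤ 3°C.

|ΔTm| = 2°C; the pair is acceptable.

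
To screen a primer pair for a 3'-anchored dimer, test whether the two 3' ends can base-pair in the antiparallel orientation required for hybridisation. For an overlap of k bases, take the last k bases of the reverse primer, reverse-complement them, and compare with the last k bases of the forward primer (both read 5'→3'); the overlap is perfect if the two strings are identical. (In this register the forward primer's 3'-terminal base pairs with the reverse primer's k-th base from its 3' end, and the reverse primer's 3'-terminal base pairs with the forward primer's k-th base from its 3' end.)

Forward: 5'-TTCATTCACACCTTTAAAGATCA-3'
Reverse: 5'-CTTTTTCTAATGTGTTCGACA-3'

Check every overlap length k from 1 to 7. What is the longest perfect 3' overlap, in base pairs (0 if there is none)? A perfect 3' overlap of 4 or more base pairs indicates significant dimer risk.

Last 7 bases (5'→3') — forward …AAGATCA, reverse …TTCGACA.
Reverse complement of the reverse primer's last 7 bases: TGTCGAA; its first k bases are the reverse complement of the reverse primer's last k bases, so a perfect k-base overlap needs the forward primer's last k bases to equal them.
Comparing (forward last k vs required): k=1: A vs T ✗; k=2: CA vs TG ✗; k=3: TCA vs TGT ✗; k=4: ATCA vs TGTC ✗; k=5: GATCA vs TGTCG ✗; k=6: AGATCA vs TGTCGA ✗; k=7: AAGATCA vs TGTCGAA ✗.
No overlap length from 1 to 7 is perfect, so the longest perfect 3' overlap is 0.

Longest perfect overlap: 0 complementary base pairs; below the dimer-risk threshold (threshold 4).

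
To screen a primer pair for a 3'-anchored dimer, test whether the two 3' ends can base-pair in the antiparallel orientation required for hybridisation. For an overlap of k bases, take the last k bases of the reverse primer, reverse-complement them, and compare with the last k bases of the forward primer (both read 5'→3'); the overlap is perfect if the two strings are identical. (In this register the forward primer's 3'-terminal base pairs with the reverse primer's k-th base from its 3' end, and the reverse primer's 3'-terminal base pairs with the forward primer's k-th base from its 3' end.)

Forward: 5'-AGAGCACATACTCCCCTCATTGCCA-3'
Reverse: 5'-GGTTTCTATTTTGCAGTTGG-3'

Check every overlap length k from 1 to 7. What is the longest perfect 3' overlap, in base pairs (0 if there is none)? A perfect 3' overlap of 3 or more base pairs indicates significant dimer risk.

Longest perfect overlap: 3 complementary base pairs; significant dimer risk (threshold 3).

Last 7 bases (5'→3') — forward …ATTGCCA, reverse …CAGTTGG.
Reverse complement of the reverse primer's last 7 bases: CCAACTG; its first k bases are the reverse complement of the reverse primer's last k bases, so a perfect k-base overlap needs the forward primer's last k bases to equal them.
Comparing (forward last k vs required): k=1: A vs C ✗; k=2: CA vs CC ✗; k=3: CCA vs CCA ✓; k=4: GCCA vs CCAA ✗; k=5: TGCCA vs CCAAC ✗; k=6: TTGCCA vs CCAACT ✗; k=7: ATTGCCA vs CCAACTG ✗.
Only k = 3 is perfect, so the longest perfect 3' overlap is 3.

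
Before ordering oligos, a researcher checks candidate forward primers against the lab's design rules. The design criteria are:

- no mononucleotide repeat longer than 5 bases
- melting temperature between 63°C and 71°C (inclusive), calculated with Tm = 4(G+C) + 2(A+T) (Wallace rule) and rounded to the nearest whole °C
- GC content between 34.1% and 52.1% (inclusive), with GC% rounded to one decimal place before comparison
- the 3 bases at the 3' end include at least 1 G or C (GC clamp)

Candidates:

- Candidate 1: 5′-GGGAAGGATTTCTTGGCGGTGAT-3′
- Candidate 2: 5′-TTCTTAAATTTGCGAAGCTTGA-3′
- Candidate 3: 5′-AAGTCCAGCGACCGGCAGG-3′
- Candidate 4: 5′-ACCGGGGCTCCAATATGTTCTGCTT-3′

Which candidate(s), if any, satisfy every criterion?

Candidate 1 (23 nt, A=4 T=7 G=10 C=2): longest run = 3 ✓; Tm = 2·11 + 4·12 = 70°C ✓; GC 12/23 = 52.2%, outside 34.1–52.1% ✗; 3' end GAT has 1 G/C ✓ — fails.
Candidate 2 (22 nt, A=6 T=9 G=4 C=3): longest run = 3 ✓; Tm = 2·15 + 4·7 = 58°C, outside 63–71°C ✗; GC 7/22 = 31.8%, outside 34.1–52.1% ✗; 3' end TGA has 1 G/C ✓ — fails.
Candidate 3 (19 nt, A=5 T=1 G=7 C=6): longest run = 2 ✓; Tm = 2·6 + 4·13 = 64°C ✓; GC 13/19 = 68.4%, outside 34.1–52.1% ✗; 3' end AGG has 2 G/C ✓ — fails.
Candidate 4 (25 nt, A=4 T=8 G=6 C=7): longest run = 4 ✓; Tm = 2·12 + 4·13 = 76°C, outside 63–71°C ✗; GC 13/25 = 52.0% ✓; 3' end CTT has 1 G/C ✓ — fails.

None of the candidates satisfy all criteria.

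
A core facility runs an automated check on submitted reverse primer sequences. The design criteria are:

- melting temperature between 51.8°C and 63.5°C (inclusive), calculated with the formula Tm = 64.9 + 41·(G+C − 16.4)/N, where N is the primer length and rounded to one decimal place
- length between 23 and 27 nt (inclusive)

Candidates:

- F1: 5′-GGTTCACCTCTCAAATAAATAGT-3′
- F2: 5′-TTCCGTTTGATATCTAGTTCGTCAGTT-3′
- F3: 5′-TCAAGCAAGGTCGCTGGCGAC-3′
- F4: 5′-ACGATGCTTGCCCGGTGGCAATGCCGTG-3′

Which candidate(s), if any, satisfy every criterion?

F1 (23 nt, A=8 T=7 G=3 C=5): Tm = 64.9 + 41·(8 − 16.4)/23 = 49.9°C, outside 51.8–63.5°C ✗; length 23 ✓ — fails.
F2 (27 nt, A=4 T=13 G=5 C=5): Tm = 64.9 + 41·(10 − 16.4)/27 = 55.2°C ✓; length 27 ✓ — passes.
F3 (21 nt, A=5 T=3 G=7 C=6): Tm = 64.9 + 41·(13 − 16.4)/21 = 58.3°C ✓; length 21, outside 23–27 ✗ — fails.
F4 (28 nt, A=4 T=6 G=10 C=8): Tm = 64.9 + 41·(18 − 16.4)/28 = 67.2°C, outside 51.8–63.5°C ✗; length 28, outside 23–27 ✗ — fails.

F2 only.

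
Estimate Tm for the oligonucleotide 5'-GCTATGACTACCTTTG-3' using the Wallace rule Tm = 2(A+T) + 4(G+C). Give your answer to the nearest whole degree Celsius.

46°C

Base counts: A=3, T=6, G=3, C=4 (length 16).
Tm = 2·(3+6) + 4·(3+4) = 2·9 + 4·7 = 18 + 28 = 46°C.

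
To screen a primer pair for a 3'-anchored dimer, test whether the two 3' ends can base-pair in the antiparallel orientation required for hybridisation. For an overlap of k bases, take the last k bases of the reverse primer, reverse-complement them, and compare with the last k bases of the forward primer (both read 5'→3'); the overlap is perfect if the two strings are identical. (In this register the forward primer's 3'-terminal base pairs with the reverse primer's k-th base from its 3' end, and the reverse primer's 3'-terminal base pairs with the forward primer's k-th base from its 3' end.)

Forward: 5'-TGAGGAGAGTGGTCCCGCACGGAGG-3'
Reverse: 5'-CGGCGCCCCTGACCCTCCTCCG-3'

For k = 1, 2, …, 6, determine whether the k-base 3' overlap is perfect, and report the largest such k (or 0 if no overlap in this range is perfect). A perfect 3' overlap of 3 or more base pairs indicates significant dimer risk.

Last 6 bases (5'→3') — forward …CGGAGG, reverse …CCTCCG.
Reverse complement of the reverse primer's last 6 bases: CGGAGG; its first k bases are the reverse complement of the reverse primer's last k bases, so a perfect k-base overlap needs the forward primer's last k bases to equal them.
Comparing (forward last k vs required): k=1: G vs C ✗; k=2: GG vs CG ✗; k=3: AGG vs CGG ✗; k=4: GAGG vs CGGA ✗; k=5: GGAGG vs CGGAG ✗; k=6: CGGAGG vs CGGAGG ✓.
Only k = 6 is perfect, so the longest perfect 3' overlap is 6.

Longest perfect overlap: 6 complementary base pairs; significant dimer risk (threshold 3).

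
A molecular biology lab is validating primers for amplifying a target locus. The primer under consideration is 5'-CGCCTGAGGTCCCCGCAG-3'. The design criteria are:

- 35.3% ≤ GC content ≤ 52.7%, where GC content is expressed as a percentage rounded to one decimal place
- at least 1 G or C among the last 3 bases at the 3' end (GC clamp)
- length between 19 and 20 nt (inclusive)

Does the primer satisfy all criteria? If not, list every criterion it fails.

Fails: GC content, length.

Base counts: A=2, T=2, G=6, C=8 (length 18).
GC content: GC 14/18 = 77.8%, outside 35.3–52.7% ✗
GC clamp: 3' end CAG has 2 G/C ✓
length: length 18, outside 19–20 ✗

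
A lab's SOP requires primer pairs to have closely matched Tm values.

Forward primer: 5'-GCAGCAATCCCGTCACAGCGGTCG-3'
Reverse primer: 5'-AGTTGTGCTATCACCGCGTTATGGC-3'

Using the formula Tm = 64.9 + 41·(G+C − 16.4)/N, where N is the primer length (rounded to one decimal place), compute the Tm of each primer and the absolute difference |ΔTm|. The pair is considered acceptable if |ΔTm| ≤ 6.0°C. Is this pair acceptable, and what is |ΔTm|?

|ΔTm| = 4.9°C; the pair is acceptable.

Forward: G+C = 16, N = 24 → Tm = 64.9 + 41·(16 − 16.4)/24 = 64.2°C.
Reverse: G+C = 13, N = 25 → Tm = 64.9 + 41·(13 − 16.4)/25 = 59.3°C.
|ΔTm| = |64.2 − 59.3| = 4.9°C, ≤ 6.0°C.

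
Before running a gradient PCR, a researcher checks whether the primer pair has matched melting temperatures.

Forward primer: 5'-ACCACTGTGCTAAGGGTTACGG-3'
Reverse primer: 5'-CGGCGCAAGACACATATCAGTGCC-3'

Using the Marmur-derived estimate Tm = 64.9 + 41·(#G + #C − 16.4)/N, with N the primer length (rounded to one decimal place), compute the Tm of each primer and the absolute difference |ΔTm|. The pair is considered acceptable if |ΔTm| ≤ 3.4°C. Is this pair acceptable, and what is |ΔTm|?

|ΔTm| = 4.1°C; the pair is not acceptable.

Forward: G+C = 12, N = 22 → Tm = 64.9 + 41·(12 − 16.4)/22 = 56.7°C.
Reverse: G+C = 14, N = 24 → Tm = 64.9 + 41·(14 − 16.4)/24 = 60.8°C.
|ΔTm| = |56.7 − 60.8| = 4.1°C, > 3.4°C.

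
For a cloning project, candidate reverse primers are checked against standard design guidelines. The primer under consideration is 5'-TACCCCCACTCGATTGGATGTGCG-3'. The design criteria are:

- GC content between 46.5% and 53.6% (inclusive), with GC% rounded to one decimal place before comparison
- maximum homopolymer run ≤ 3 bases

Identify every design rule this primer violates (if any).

Fails: GC content, homopolymer run.

Base counts: A=4, T=6, G=6, C=8 (length 24).
GC content: GC 14/24 = 58.3%, outside 46.5–53.6% ✗
homopolymer run: longest run = 5, exceeds 3 ✗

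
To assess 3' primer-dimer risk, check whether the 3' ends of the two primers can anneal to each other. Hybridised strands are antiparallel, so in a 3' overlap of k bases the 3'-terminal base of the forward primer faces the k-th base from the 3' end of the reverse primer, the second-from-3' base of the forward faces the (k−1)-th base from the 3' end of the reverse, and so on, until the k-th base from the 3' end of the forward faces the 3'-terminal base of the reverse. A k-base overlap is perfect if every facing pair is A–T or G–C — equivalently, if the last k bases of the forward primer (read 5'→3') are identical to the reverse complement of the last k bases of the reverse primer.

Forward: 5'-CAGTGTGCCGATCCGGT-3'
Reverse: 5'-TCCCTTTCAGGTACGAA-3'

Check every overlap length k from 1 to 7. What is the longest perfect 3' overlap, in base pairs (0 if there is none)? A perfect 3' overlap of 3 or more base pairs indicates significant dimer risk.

Last 7 bases (5'→3') — forward …ATCCGGT, reverse …GTACGAA.
Reverse complement of the reverse primer's last 7 bases: TTCGTAC; its first k bases are the reverse complement of the reverse primer's last k bases, so a perfect k-base overlap needs the forward primer's last k bases to equal them.
Comparing (forward last k vs required): k=1: T vs T ✓; k=2: GT vs TT ✗; k=3: GGT vs TTC ✗; k=4: CGGT vs TTCG ✗; k=5: CCGGT vs TTCGT ✗; k=6: TCCGGT vs TTCGTA ✗; k=7: ATCCGGT vs TTCGTAC ✗.
Only k = 1 is perfect, so the longest perfect 3' overlap is 1.

Longest perfect overlap: 1 complementary base pair; below the dimer-risk threshold (threshold 3).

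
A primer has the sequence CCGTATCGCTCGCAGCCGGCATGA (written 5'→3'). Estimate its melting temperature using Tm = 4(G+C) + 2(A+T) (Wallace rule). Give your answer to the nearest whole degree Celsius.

80°C

Base counts: A=4, T=4, G=7, C=9 (length 24).
Tm = 2·(4+4) + 4·(7+9) = 2·8 + 4·16 = 16 + 64 = 80°C.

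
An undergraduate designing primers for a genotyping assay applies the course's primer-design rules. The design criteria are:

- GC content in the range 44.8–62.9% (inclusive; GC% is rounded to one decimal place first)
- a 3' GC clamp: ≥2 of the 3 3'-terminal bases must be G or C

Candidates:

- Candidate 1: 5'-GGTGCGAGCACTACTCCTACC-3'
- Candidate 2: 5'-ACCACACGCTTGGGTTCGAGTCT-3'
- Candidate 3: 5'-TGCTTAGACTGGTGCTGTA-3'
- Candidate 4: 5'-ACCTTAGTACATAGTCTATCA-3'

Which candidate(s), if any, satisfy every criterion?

Candidate 1 only.

Candidate 1 (21 nt, A=4 T=4 G=5 C=8): GC 13/21 = 61.9% ✓; 3' end ACC has 2 G/C ✓ — passes.
Candidate 2 (23 nt, A=4 T=6 G=6 C=7): GC 13/23 = 56.5% ✓; 3' end TCT has 1 G/C, need ≥2 ✗ — fails.
Candidate 3 (19 nt, A=3 T=7 G=6 C=3): GC 9/19 = 47.4% ✓; 3' end GTA has 1 G/C, need ≥2 ✗ — fails.
Candidate 4 (21 nt, A=7 T=7 G=2 C=5): GC 7/21 = 33.3%, outside 44.8–62.9% ✗; 3' end TCA has 1 G/C, need ≥2 ✗ — fails.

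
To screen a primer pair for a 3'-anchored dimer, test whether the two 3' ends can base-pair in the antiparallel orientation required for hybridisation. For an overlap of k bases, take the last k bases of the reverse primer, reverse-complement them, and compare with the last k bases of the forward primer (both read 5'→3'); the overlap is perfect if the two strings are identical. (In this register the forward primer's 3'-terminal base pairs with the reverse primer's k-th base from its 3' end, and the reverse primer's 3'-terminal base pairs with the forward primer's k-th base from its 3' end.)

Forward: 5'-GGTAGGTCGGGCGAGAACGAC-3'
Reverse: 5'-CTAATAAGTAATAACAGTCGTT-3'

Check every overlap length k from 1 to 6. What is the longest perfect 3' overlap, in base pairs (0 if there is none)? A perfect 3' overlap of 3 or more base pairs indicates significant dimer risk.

Longest perfect overlap: 6 complementary base pairs; significant dimer risk (threshold 3).

Last 6 bases (5'→3') — forward …AACGAC, reverse …GTCGTT.
Reverse complement of the reverse primer's last 6 bases: AACGAC; its first k bases are the reverse complement of the reverse primer's last k bases, so a perfect k-base overlap needs the forward primer's last k bases to equal them.
Comparing (forward last k vs required): k=1: C vs A ✗; k=2: AC vs AA ✗; k=3: GAC vs AAC ✗; k=4: CGAC vs AACG ✗; k=5: ACGAC vs AACGA ✗; k=6: AACGAC vs AACGAC ✓.
Only k = 6 is perfect, so the longest perfect 3' overlap is 6.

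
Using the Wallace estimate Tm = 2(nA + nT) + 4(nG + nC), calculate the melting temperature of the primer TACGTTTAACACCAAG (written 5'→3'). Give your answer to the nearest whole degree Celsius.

Base counts: A=6, T=4, G=2, C=4 (length 16).
Tm = 2·(6+4) + 4·(2+4) = 2·10 + 4·6 = 20 + 24 = 44°C.

44°C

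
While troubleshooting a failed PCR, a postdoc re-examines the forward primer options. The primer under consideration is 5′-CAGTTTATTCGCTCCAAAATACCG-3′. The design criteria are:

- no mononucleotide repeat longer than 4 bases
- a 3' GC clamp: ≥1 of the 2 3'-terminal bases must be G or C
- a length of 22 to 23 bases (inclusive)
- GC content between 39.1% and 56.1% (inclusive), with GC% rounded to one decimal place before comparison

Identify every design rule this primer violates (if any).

Fails: length.

Base counts: A=7, T=7, G=3, C=7 (length 24).
homopolymer run: longest run = 4 ✓
GC clamp: 3' end CG has 2 G/C ✓
length: length 24, outside 22–23 ✗
GC content: GC 10/24 = 41.7% ✓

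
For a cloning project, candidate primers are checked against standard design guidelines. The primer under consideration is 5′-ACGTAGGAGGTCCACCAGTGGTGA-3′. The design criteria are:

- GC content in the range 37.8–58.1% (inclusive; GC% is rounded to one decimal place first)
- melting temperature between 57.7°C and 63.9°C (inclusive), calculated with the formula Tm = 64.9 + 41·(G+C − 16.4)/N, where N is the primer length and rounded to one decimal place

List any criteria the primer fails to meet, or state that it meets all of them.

Base counts: A=6, T=4, G=9, C=5 (length 24).
GC content: GC 14/24 = 58.3%, outside 37.8–58.1% ✗
Tm: Tm = 64.9 + 41·(14 − 16.4)/24 = 60.8°C ✓

Fails: GC content.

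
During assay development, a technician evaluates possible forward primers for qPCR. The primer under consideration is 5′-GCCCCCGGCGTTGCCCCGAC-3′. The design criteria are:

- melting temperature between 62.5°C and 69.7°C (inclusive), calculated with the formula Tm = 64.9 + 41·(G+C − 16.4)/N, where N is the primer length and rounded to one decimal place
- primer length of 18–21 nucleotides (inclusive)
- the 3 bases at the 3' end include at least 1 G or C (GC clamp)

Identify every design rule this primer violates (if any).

Meets all criteria.

Base counts: A=1, T=2, G=6, C=11 (length 20).
Tm: Tm = 64.9 + 41·(17 − 16.4)/20 = 66.1°C ✓
length: length 20 ✓
GC clamp: 3' end GAC has 2 G/C ✓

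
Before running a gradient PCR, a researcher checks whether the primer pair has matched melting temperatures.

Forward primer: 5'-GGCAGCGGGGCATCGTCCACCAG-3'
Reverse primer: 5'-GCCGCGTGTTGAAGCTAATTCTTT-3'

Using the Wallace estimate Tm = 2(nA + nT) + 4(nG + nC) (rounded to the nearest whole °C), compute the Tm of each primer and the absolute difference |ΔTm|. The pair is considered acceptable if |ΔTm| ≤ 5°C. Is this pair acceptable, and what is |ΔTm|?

|ΔTm| = 10°C; the pair is not acceptable.

Forward: A=4 T=2 G=9 C=8 → Tm = 2·6 + 4·17 = 80°C.
Reverse: A=4 T=9 G=6 C=5 → Tm = 2·13 + 4·11 = 70°C.
|ΔTm| = |80 − 70| = 10°C, > 5°C.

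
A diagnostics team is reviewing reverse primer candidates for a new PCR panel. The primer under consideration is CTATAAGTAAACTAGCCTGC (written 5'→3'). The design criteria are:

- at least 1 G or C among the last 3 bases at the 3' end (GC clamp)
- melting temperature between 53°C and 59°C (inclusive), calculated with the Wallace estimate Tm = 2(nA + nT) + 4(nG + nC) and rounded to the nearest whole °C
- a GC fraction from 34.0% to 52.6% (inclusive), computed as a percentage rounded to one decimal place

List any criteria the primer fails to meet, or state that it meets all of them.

Meets all criteria.

Base counts: A=7, T=5, G=3, C=5 (length 20).
GC clamp: 3' end TGC has 2 G/C ✓
Tm: Tm = 2·12 + 4·8 = 56°C ✓
GC content: GC 8/20 = 40.0% ✓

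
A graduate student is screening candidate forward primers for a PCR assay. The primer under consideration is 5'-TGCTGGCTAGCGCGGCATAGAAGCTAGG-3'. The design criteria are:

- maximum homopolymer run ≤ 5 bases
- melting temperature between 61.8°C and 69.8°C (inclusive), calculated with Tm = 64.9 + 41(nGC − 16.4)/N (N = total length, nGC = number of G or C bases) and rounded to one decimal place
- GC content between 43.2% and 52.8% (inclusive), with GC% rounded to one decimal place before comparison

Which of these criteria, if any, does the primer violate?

Base counts: A=6, T=5, G=11, C=6 (length 28).
homopolymer run: longest run = 2 ✓
Tm: Tm = 64.9 + 41·(17 − 16.4)/28 = 65.8°C ✓
GC content: GC 17/28 = 60.7%, outside 43.2–52.8% ✗

Fails: GC content.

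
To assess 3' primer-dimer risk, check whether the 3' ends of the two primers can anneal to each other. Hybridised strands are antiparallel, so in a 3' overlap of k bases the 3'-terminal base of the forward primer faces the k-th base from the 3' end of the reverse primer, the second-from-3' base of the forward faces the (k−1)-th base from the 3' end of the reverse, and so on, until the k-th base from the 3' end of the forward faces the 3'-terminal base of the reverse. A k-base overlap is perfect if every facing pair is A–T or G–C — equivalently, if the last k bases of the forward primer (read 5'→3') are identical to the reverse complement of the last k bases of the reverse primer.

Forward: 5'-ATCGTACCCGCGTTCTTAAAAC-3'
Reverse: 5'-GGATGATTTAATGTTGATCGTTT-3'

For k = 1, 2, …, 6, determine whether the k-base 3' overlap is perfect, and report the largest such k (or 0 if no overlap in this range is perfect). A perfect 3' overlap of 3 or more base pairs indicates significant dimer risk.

Last 6 bases (5'→3') — forward …TAAAAC, reverse …TCGTTT.
Reverse complement of the reverse primer's last 6 bases: AAACGA; its first k bases are the reverse complement of the reverse primer's last k bases, so a perfect k-base overlap needs the forward primer's last k bases to equal them.
Comparing (forward last k vs required): k=1: C vs A ✗; k=2: AC vs AA ✗; k=3: AAC vs AAA ✗; k=4: AAAC vs AAAC ✓; k=5: AAAAC vs AAACG ✗; k=6: TAAAAC vs AAACGA ✗.
Only k = 4 is perfect, so the longest perfect 3' overlap is 4.

Longest perfect overlap: 4 complementary base pairs; significant dimer risk (threshold 3).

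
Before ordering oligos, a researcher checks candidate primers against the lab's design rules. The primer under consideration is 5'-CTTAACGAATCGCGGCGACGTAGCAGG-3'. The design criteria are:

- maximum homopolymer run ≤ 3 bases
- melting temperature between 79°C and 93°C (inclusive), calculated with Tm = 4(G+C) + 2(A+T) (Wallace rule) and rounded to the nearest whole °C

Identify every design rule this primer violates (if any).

Meets all criteria.

Base counts: A=7, T=4, G=9, C=7 (length 27).
homopolymer run: longest run = 2 ✓
Tm: Tm = 2·11 + 4·16 = 86°C ✓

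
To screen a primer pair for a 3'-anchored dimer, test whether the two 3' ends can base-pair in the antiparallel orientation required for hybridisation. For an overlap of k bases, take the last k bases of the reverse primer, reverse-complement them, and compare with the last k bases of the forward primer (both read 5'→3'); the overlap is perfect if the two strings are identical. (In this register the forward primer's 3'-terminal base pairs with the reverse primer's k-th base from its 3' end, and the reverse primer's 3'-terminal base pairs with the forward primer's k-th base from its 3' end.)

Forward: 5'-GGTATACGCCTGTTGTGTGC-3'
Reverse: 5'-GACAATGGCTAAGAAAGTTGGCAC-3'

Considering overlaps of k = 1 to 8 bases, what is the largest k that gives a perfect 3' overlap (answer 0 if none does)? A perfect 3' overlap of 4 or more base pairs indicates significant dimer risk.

Longest perfect overlap: 4 complementary base pairs; significant dimer risk (threshold 4).

Last 8 bases (5'→3') — forward …TTGTGTGC, reverse …GTTGGCAC.
Reverse complement of the reverse primer's last 8 bases: GTGCCAAC; its first k bases are the reverse complement of the reverse primer's last k bases, so a perfect k-base overlap needs the forward primer's last k bases to equal them.
Comparing (forward last k vs required): k=1: C vs G ✗; k=2: GC vs GT ✗; k=3: TGC vs GTG ✗; k=4: GTGC vs GTGC ✓; k=5: TGTGC vs GTGCC ✗; k=6: GTGTGC vs GTGCCA ✗; k=7: TGTGTGC vs GTGCCAA ✗; k=8: TTGTGTGC vs GTGCCAAC ✗.
Only k = 4 is perfect, so the longest perfect 3' overlap is 4.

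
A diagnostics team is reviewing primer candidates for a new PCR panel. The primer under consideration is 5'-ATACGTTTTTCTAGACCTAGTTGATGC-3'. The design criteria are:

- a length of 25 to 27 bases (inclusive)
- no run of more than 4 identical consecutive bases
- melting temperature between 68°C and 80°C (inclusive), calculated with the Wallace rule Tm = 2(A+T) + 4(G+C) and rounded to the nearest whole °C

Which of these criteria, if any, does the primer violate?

Base counts: A=6, T=11, G=5, C=5 (length 27).
length: length 27 ✓
homopolymer run: longest run = 5, exceeds 4 ✗
Tm: Tm = 2·17 + 4·10 = 74°C ✓

Fails: homopolymer run.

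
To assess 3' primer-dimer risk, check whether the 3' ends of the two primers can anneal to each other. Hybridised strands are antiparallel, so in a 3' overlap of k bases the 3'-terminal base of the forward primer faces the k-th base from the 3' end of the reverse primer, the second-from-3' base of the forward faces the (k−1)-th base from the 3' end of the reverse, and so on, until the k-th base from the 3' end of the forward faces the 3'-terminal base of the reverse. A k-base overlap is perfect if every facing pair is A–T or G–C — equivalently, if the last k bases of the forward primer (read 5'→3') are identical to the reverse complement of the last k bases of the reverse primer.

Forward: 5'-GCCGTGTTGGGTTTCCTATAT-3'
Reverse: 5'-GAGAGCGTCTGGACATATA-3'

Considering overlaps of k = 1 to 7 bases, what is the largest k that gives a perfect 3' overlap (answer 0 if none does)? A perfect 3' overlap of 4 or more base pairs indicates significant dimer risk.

Last 7 bases (5'→3') — forward …CCTATAT, reverse …ACATATA.
Reverse complement of the reverse primer's last 7 bases: TATATGT; its first k bases are the reverse complement of the reverse primer's last k bases, so a perfect k-base overlap needs the forward primer's last k bases to equal them.
Comparing (forward last k vs required): k=1: T vs T ✓; k=2: AT vs TA ✗; k=3: TAT vs TAT ✓; k=4: ATAT vs TATA ✗; k=5: TATAT vs TATAT ✓; k=6: CTATAT vs TATATG ✗; k=7: CCTATAT vs TATATGT ✗.
Perfect overlaps at k = 1, 3, 5; the largest is 5.

Longest perfect overlap: 5 complementary base pairs; significant dimer risk (threshold 4).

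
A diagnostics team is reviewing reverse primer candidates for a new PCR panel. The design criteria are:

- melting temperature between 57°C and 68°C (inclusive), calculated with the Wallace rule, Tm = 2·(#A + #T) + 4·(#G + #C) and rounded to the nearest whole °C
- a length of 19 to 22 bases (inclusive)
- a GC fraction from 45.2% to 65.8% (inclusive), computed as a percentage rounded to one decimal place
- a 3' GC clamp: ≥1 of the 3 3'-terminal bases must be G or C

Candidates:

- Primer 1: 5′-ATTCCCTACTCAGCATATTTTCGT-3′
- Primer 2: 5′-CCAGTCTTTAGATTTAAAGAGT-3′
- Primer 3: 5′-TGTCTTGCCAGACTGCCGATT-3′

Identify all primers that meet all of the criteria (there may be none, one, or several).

None of the candidates satisfy all criteria.

Primer 1 (24 nt, A=5 T=10 G=2 C=7): Tm = 2·15 + 4·9 = 66°C ✓; length 24, outside 19–22 ✗; GC 9/24 = 37.5%, outside 45.2–65.8% ✗; 3' end CGT has 2 G/C ✓ — fails.
Primer 2 (22 nt, A=7 T=8 G=4 C=3): Tm = 2·15 + 4·7 = 58°C ✓; length 22 ✓; GC 7/22 = 31.8%, outside 45.2–65.8% ✗; 3' end AGT has 1 G/C ✓ — fails.
Primer 3 (21 nt, A=3 T=7 G=5 C=6): Tm = 2·10 + 4·11 = 64°C ✓; length 21 ✓; GC 11/21 = 52.4% ✓; 3' end ATT has 0 G/C, need ≥1 ✗ — fails.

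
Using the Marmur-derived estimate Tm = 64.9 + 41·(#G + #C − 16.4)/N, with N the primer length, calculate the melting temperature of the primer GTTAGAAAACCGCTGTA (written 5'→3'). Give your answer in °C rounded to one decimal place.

Base counts: A=6, T=4, G=4, C=3; G+C = 7, N = 17.
Tm = 64.9 + 41·(7 − 16.4)/17 = 64.9 + -385.40/17 = 42.2°C.

42.2°C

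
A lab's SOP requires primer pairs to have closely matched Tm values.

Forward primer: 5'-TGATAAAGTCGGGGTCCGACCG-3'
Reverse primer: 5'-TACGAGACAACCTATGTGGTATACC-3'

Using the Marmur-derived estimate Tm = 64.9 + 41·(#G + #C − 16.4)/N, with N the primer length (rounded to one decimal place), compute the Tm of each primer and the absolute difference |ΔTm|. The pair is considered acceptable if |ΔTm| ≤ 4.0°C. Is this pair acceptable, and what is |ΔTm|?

|ΔTm| = 2.6°C; the pair is acceptable.

Forward: G+C = 13, N = 22 → Tm = 64.9 + 41·(13 − 16.4)/22 = 58.6°C.
Reverse: G+C = 11, N = 25 → Tm = 64.9 + 41·(11 − 16.4)/25 = 56.0°C.
|ΔTm| = |58.6 − 56.0| = 2.6°C, ≤ 4.0°C.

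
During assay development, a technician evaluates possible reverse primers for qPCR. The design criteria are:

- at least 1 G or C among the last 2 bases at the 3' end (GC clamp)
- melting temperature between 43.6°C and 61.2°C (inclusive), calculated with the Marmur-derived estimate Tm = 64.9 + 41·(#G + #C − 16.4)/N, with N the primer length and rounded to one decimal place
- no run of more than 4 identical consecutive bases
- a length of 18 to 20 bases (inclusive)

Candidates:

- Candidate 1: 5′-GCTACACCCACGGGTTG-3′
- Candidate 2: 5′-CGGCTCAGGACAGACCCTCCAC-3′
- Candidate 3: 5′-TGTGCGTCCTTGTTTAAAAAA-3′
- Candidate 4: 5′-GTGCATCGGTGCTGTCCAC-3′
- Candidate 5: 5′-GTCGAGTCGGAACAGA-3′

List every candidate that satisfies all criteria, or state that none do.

Candidate 4 only.

Candidate 1 (17 nt, A=3 T=3 G=5 C=6): 3' end TG has 1 G/C ✓; Tm = 64.9 + 41·(11 − 16.4)/17 = 51.9°C ✓; longest run = 3 ✓; length 17, outside 18–20 ✗ — fails.
Candidate 2 (22 nt, A=5 T=2 G=5 C=10): 3' end AC has 1 G/C ✓; Tm = 64.9 + 41·(15 − 16.4)/22 = 62.3°C, outside 43.6–61.2°C ✗; longest run = 3 ✓; length 22, outside 18–20 ✗ — fails.
Candidate 3 (21 nt, A=6 T=8 G=4 C=3): 3' end AA has 0 G/C, need ≥1 ✗; Tm = 64.9 + 41·(7 − 16.4)/21 = 46.5°C ✓; longest run = 6, exceeds 4 ✗; length 21, outside 18–20 ✗ — fails.
Candidate 4 (19 nt, A=2 T=5 G=6 C=6): 3' end AC has 1 G/C ✓; Tm = 64.9 + 41·(12 − 16.4)/19 = 55.4°C ✓; longest run = 2 ✓; length 19 ✓ — passes.
Candidate 5 (16 nt, A=5 T=2 G=6 C=3): 3' end GA has 1 G/C ✓; Tm = 64.9 + 41·(9 − 16.4)/16 = 45.9°C ✓; longest run = 2 ✓; length 16, outside 18–20 ✗ — fails.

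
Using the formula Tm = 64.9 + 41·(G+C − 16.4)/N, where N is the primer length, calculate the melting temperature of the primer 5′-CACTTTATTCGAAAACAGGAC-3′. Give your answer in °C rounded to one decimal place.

48.5°C

Base counts: A=8, T=5, G=3, C=5; G+C = 8, N = 21.
Tm = 64.9 + 41·(8 − 16.4)/21 = 64.9 + -344.40/21 = 48.5°C.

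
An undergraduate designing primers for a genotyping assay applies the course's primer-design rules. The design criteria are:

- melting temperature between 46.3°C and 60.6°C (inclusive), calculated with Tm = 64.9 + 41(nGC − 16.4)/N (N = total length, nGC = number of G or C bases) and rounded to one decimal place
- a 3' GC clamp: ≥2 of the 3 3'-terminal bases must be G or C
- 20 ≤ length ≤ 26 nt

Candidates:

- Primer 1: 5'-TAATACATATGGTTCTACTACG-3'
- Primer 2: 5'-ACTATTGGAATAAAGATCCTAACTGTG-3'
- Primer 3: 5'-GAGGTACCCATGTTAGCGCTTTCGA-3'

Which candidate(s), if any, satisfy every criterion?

Primer 1 and Primer 3.

Primer 1 (22 nt, A=7 T=8 G=3 C=4): Tm = 64.9 + 41·(7 − 16.4)/22 = 47.4°C ✓; 3' end ACG has 2 G/C ✓; length 22 ✓ — passes.
Primer 2 (27 nt, A=10 T=8 G=5 C=4): Tm = 64.9 + 41·(9 − 16.4)/27 = 53.7°C ✓; 3' end GTG has 2 G/C ✓; length 27, outside 20–26 ✗ — fails.
Primer 3 (25 nt, A=5 T=7 G=7 C=6): Tm = 64.9 + 41·(13 − 16.4)/25 = 59.3°C ✓; 3' end CGA has 2 G/C ✓; length 25 ✓ — passes.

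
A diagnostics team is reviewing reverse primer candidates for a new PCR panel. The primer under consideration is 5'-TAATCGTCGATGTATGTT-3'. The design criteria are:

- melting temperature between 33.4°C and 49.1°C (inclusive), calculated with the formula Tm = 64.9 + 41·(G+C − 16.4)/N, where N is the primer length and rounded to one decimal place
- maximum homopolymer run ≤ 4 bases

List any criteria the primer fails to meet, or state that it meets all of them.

Meets all criteria.

Base counts: A=4, T=8, G=4, C=2 (length 18).
Tm: Tm = 64.9 + 41·(6 − 16.4)/18 = 41.2°C ✓
homopolymer run: longest run = 2 ✓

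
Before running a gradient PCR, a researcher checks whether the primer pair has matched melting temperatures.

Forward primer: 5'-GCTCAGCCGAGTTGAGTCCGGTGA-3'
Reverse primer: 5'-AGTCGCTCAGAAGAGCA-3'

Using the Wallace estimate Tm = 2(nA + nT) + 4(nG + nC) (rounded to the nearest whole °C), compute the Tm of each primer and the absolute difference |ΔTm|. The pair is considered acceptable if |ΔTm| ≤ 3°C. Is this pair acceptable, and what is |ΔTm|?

|ΔTm| = 26°C; the pair is not acceptable.

Forward: A=4 T=5 G=9 C=6 → Tm = 2·9 + 4·15 = 78°C.
Reverse: A=6 T=2 G=5 C=4 → Tm = 2·8 + 4·9 = 52°C.
|ΔTm| = |78 − 52| = 26°C, > 3°C.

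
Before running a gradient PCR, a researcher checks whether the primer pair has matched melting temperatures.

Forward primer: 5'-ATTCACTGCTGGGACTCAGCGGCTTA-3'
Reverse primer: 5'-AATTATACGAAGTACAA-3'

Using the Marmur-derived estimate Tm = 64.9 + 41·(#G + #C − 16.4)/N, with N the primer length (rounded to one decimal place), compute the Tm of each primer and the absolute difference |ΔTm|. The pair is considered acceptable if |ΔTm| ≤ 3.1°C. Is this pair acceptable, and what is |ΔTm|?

|ΔTm| = 26.1°C; the pair is not acceptable.

Forward: G+C = 14, N = 26 → Tm = 64.9 + 41·(14 − 16.4)/26 = 61.1°C.
Reverse: G+C = 4, N = 17 → Tm = 64.9 + 41·(4 − 16.4)/17 = 35.0°C.
|ΔTm| = |61.1 − 35.0| = 26.1°C, > 3.1°C.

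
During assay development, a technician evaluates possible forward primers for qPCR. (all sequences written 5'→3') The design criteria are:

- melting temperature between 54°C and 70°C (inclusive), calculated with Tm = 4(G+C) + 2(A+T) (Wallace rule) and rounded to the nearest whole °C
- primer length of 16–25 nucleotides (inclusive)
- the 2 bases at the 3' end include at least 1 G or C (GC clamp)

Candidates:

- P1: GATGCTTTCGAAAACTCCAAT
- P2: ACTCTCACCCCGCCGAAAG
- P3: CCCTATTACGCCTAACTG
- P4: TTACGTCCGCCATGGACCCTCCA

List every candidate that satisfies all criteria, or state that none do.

P1 (21 nt, A=7 T=6 G=3 C=5): Tm = 2·13 + 4·8 = 58°C ✓; length 21 ✓; 3' end AT has 0 G/C, need ≥1 ✗ — fails.
P2 (19 nt, A=5 T=2 G=3 C=9): Tm = 2·7 + 4·12 = 62°C ✓; length 19 ✓; 3' end AG has 1 G/C ✓ — passes.
P3 (18 nt, A=4 T=5 G=2 C=7): Tm = 2·9 + 4·9 = 54°C ✓; length 18 ✓; 3' end TG has 1 G/C ✓ — passes.
P4 (23 nt, A=4 T=5 G=4 C=10): Tm = 2·9 + 4·14 = 74°C, outside 54–70°C ✗; length 23 ✓; 3' end CA has 1 G/C ✓ — fails.

P2 and P3.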